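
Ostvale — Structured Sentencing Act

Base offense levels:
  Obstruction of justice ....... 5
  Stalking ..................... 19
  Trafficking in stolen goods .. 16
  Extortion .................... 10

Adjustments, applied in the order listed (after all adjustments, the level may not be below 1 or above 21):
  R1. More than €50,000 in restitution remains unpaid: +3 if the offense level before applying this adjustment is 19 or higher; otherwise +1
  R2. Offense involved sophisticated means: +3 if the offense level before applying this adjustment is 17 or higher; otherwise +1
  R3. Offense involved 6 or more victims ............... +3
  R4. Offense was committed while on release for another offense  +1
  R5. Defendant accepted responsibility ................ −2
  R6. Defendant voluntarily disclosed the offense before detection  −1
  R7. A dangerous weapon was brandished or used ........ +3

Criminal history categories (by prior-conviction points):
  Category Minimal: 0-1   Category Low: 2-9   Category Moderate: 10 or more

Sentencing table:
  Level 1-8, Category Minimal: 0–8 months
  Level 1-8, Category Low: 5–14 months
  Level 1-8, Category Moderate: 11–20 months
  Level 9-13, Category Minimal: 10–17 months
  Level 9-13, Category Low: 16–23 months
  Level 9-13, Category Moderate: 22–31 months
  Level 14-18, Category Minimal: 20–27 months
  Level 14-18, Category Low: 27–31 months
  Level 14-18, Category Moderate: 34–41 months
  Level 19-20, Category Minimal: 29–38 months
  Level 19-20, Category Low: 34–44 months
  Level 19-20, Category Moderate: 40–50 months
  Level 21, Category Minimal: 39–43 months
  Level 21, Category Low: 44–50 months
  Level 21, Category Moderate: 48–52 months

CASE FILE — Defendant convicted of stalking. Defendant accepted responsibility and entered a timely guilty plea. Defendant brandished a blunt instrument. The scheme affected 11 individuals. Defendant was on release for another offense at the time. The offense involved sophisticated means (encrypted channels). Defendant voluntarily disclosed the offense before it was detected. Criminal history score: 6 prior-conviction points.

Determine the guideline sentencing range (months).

44-50 months

Base offense level for stalking: 19.
R2 applies (level before this adjustment is 19 ≥ 17, so +3): 19 + 3 = 22.
R3 applies: 22 + 3 = 25.
R4 applies: 25 + 1 = 26.
R5 applies: 26 − 2 = 24.
R6 applies: 24 − 1 = 23.
R7 applies: 23 + 3 = 26.
Level 26 exceeds the maximum of 21; capped at 21.
Final offense level: 21.
Criminal history: 6 prior points → Category Low (2-9).
Level 21 falls in the 21 band.
Grid: Level 21 × Category Low = 44-50 months.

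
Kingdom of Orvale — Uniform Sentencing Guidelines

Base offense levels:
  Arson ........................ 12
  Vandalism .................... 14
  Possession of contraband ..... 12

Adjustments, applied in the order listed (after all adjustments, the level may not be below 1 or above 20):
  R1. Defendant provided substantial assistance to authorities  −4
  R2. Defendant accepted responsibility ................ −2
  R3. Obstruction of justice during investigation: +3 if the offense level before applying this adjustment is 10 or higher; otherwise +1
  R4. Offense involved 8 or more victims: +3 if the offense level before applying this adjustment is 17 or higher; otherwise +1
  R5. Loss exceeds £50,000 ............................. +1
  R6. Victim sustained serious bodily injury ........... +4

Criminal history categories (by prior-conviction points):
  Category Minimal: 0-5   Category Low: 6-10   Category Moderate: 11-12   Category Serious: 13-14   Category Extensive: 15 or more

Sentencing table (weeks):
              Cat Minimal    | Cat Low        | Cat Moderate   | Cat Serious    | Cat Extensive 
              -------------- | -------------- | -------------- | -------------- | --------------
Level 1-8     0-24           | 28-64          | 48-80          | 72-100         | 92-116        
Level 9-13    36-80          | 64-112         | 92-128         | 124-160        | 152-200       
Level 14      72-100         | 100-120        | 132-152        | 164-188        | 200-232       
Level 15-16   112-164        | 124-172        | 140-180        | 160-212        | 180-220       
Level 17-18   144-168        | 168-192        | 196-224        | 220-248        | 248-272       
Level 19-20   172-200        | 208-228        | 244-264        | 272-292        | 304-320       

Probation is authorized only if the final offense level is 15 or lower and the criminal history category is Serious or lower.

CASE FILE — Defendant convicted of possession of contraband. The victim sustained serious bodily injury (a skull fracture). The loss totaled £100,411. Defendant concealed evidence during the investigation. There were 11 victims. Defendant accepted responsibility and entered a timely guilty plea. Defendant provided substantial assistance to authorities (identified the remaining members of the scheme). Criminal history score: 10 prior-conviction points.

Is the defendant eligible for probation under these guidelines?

Base offense level for possession of contraband: 12.
R1 applies: 12 − 4 = 8.
R2 applies: 8 − 2 = 6.
R3 applies (level before this adjustment is 6 < 10, so +1): 6 + 1 = 7.
R4 applies (level before this adjustment is 7 < 17, so +1): 7 + 1 = 8.
R5 applies: 8 + 1 = 9.
R6 applies: 9 + 4 = 13.
Final offense level: 13.
Criminal history: 10 prior points → Category Low (6-10).
Level 13 falls in the 9-13 band.
Grid: Level 9-13 × Category Low = 64-112 weeks.
Probation check: level 13 ≤ 15 and category Low ≤ Serious → eligible.

Yes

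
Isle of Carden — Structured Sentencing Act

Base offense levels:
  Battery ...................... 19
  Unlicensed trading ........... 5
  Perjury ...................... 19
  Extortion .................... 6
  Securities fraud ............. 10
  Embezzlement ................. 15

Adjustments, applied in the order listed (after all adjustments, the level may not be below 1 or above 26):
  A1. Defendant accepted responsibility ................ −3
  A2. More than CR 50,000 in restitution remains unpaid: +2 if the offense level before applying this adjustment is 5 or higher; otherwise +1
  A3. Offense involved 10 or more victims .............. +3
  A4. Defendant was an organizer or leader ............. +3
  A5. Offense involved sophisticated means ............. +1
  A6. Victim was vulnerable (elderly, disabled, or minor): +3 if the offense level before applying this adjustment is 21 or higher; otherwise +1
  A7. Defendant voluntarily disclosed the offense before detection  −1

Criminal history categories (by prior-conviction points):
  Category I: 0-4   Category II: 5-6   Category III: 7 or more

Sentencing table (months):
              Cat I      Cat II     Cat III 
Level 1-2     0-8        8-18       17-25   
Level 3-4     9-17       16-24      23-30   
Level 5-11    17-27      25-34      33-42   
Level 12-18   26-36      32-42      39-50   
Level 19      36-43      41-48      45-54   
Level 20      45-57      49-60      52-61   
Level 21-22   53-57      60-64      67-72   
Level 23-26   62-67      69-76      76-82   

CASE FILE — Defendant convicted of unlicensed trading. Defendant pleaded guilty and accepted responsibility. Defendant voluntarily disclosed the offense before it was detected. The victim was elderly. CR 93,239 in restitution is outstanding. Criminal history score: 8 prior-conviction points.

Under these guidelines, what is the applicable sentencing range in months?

Base offense level for unlicensed trading: 5.
A1 applies: 5 − 3 = 2.
A2 applies (level before this adjustment is 2 < 5, so +1): 2 + 1 = 3.
A3 does not apply.
A5 does not apply.
A6 applies (level before this adjustment is 3 < 21, so +1): 3 + 1 = 4.
A7 applies: 4 − 1 = 3.
Final offense level: 3.
Criminal history: 8 prior points → Category III (7+).
Level 3 falls in the 3-4 band.
Grid: Level 3-4 × Category III = 23-30 months.

23-30 months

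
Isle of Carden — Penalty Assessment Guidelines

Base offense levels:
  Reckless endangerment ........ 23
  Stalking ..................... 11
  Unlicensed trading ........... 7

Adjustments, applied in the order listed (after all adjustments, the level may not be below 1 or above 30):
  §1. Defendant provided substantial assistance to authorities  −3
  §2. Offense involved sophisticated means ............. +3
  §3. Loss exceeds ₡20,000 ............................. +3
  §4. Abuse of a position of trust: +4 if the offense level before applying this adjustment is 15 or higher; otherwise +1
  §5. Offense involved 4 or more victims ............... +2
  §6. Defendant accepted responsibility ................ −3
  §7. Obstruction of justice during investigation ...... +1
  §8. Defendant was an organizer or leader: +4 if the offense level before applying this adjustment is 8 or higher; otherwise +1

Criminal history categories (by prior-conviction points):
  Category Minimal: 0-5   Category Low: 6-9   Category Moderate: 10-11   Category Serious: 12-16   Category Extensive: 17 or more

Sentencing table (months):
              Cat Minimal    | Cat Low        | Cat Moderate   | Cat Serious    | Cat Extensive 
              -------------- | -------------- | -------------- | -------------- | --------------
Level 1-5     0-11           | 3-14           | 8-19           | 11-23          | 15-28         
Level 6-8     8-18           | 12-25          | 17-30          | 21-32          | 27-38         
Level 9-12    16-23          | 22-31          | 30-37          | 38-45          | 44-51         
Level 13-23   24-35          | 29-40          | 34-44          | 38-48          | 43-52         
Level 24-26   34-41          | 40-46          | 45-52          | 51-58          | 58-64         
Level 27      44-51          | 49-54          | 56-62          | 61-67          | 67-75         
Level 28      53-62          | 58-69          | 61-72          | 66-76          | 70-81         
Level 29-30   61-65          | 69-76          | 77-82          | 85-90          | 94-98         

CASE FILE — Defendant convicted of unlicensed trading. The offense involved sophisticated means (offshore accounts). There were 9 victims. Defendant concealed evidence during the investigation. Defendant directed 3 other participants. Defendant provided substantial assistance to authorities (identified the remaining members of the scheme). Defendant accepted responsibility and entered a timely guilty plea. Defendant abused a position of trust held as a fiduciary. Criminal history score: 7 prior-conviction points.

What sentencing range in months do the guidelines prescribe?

22-31 months

Base offense level for unlicensed trading: 7.
§1 applies: 7 − 3 = 4.
§2 applies: 4 + 3 = 7.
§3 does not apply.
§4 applies (level before this adjustment is 7 < 15, so +1): 7 + 1 = 8.
§5 applies: 8 + 2 = 10.
§6 applies: 10 − 3 = 7.
§7 applies: 7 + 1 = 8.
§8 applies (level before this adjustment is 8 ≥ 8, so +4): 8 + 4 = 12.
Final offense level: 12.
Criminal history: 7 prior points → Category Low (6-9).
Level 12 falls in the 9-12 band.
Grid: Level 9-12 × Category Low = 22-31 months.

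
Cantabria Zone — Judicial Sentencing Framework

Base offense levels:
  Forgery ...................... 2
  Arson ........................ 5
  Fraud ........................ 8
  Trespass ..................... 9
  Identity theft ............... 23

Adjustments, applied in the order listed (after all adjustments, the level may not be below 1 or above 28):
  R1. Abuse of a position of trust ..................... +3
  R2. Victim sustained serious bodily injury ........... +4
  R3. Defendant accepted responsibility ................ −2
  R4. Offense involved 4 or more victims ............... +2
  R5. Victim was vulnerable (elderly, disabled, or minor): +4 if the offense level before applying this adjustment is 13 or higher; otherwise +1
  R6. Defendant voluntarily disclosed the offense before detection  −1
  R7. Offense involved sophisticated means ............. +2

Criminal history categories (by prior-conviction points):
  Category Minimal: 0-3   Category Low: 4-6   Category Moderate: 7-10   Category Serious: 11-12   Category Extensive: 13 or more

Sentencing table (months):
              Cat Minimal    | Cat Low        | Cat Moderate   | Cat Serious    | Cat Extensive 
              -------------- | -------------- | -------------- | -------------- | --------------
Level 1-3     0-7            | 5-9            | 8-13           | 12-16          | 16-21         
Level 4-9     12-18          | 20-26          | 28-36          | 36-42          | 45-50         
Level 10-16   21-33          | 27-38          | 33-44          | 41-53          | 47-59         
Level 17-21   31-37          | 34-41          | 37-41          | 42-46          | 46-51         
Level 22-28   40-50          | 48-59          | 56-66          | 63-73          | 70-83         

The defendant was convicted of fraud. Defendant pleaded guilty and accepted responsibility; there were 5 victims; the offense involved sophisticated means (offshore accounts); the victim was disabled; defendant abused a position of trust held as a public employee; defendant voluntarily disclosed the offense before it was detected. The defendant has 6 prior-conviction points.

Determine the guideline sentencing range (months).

27-38 months

Base offense level for fraud: 8.
R1 applies: 8 + 3 = 11.
R2 does not apply.
R3 applies: 11 − 2 = 9.
R4 applies: 9 + 2 = 11.
R5 applies (level before this adjustment is 11 < 13, so +1): 11 + 1 = 12.
R6 applies: 12 − 1 = 11.
R7 applies: 11 + 2 = 13.
Final offense level: 13.
Criminal history: 6 prior points → Category Low (4-6).
Level 13 falls in the 10-16 band.
Grid: Level 10-16 × Category Low = 27-38 months.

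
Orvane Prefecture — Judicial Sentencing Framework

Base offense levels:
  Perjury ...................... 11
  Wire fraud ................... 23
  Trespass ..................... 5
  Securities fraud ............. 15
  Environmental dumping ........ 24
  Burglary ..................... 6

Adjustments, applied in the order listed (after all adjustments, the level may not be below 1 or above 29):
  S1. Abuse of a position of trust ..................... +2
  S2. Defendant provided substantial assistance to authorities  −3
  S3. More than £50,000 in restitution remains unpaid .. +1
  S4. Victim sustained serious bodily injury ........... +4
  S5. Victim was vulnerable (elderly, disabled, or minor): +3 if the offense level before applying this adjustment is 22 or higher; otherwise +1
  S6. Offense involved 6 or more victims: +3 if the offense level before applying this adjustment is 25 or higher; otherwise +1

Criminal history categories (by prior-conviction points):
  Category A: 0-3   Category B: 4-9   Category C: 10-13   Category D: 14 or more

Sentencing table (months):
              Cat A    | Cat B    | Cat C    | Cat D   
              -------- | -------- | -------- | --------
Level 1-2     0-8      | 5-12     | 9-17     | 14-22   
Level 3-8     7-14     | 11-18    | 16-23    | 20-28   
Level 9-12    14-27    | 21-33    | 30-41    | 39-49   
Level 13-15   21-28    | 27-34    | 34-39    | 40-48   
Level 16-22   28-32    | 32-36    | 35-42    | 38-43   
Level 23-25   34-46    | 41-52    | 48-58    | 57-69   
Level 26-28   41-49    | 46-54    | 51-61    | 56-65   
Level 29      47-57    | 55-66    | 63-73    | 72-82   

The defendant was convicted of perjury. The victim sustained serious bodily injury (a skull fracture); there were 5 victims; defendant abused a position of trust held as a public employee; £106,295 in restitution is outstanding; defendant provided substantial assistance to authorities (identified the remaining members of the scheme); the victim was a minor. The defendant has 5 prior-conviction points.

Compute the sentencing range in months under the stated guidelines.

Base offense level for perjury: 11.
S1 applies: 11 + 2 = 13.
S2 applies: 13 − 3 = 10.
S3 applies: 10 + 1 = 11.
S4 applies: 11 + 4 = 15.
S5 applies (level before this adjustment is 15 < 22, so +1): 15 + 1 = 16.
Final offense level: 16.
Criminal history: 5 prior points → Category B (4-9).
Level 16 falls in the 16-22 band.
Grid: Level 16-22 × Category B = 32-36 months.

32-36 months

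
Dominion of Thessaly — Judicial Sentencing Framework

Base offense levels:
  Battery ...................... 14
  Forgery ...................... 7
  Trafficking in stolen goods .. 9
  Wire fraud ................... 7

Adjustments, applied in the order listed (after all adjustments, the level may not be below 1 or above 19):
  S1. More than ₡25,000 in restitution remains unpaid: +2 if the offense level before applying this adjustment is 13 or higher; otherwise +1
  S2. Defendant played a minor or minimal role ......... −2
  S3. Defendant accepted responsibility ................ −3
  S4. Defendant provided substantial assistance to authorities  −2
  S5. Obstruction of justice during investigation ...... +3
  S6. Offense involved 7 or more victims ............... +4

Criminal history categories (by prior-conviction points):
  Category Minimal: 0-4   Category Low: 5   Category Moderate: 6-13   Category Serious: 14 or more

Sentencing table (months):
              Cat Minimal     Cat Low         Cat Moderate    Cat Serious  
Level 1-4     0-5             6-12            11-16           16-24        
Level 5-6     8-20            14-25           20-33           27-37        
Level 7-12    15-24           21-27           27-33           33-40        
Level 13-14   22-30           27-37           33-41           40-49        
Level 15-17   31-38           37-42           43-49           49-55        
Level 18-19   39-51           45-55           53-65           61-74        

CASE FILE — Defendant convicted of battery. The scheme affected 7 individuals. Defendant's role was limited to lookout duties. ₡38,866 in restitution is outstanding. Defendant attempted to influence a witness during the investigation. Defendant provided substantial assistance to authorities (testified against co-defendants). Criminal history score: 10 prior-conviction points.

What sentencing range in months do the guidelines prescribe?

Base offense level for battery: 14.
S1 applies (level before this adjustment is 14 ≥ 13, so +2): 14 + 2 = 16.
S2 applies: 16 − 2 = 14.
S3 does not apply.
S4 applies: 14 − 2 = 12.
S5 applies: 12 + 3 = 15.
S6 applies: 15 + 4 = 19.
Final offense level: 19.
Criminal history: 10 prior points → Category Moderate (6-13).
Level 19 falls in the 18-19 band.
Grid: Level 18-19 × Category Moderate = 53-65 months.

53-65 months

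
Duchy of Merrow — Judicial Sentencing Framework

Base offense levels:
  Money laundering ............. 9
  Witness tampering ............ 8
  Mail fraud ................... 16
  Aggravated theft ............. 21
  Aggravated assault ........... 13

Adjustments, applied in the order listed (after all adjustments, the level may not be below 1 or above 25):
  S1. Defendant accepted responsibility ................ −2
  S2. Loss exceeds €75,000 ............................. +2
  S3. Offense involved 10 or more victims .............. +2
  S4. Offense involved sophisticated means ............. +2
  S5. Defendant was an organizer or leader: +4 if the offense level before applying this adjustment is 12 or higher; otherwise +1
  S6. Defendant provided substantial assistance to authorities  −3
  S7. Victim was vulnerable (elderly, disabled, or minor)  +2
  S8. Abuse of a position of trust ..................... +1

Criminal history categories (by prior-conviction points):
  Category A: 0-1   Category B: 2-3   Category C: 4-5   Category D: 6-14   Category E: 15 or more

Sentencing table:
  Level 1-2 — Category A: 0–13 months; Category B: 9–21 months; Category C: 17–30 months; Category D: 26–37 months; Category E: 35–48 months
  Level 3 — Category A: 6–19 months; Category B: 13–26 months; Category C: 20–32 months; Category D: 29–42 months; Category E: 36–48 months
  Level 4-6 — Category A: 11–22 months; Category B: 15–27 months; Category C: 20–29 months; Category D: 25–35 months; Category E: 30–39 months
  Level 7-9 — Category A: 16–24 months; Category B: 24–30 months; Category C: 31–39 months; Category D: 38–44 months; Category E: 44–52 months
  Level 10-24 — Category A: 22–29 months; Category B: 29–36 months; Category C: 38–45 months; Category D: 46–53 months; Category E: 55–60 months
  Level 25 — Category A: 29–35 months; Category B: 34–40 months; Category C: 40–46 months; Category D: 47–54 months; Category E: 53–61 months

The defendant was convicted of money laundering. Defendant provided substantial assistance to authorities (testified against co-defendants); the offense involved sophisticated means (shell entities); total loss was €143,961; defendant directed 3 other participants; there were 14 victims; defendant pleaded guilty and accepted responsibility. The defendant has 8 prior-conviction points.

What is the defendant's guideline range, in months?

Base offense level for money laundering: 9.
S1 applies: 9 − 2 = 7.
S2 applies: 7 + 2 = 9.
S3 applies: 9 + 2 = 11.
S4 applies: 11 + 2 = 13.
S5 applies (level before this adjustment is 13 ≥ 12, so +4): 13 + 4 = 17.
S6 applies: 17 − 3 = 14.
Final offense level: 14.
Criminal history: 8 prior points → Category D (6-14).
Level 14 falls in the 10-24 band.
Grid: Level 10-24 × Category D = 46-53 months.

46-53 months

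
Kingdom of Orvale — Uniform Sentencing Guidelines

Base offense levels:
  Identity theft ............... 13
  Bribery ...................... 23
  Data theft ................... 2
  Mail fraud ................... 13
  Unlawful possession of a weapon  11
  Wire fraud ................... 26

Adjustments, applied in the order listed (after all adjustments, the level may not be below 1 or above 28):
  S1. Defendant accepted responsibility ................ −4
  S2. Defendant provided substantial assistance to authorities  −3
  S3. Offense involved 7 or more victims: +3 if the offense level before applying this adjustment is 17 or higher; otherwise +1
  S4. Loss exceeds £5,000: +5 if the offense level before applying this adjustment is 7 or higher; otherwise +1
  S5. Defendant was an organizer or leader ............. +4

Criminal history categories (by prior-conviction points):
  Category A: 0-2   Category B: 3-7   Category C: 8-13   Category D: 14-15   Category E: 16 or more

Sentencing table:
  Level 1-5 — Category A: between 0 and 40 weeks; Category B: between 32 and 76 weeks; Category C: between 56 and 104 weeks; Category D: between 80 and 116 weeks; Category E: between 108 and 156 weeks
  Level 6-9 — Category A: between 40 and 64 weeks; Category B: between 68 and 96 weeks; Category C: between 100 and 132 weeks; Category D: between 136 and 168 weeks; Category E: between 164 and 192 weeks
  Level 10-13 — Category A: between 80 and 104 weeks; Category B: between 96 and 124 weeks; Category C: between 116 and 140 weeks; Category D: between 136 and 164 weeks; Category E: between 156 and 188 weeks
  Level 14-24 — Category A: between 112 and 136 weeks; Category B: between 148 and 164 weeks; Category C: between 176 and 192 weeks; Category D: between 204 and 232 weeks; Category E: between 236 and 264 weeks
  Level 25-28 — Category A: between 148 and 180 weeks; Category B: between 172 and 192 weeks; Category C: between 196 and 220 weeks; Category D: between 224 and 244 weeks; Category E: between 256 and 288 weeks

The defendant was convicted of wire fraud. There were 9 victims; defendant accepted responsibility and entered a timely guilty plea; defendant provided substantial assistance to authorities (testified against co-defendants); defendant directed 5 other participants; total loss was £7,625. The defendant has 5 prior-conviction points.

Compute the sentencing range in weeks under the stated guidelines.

172-192 weeks

Base offense level for wire fraud: 26.
S1 applies: 26 − 4 = 22.
S2 applies: 22 − 3 = 19.
S3 applies (level before this adjustment is 19 ≥ 17, so +3): 19 + 3 = 22.
S4 applies (level before this adjustment is 22 ≥ 7, so +5): 22 + 5 = 27.
S5 applies: 27 + 4 = 31.
Level 31 exceeds the maximum of 28; capped at 28.
Final offense level: 28.
Criminal history: 5 prior points → Category B (3-7).
Level 28 falls in the 25-28 band.
Grid: Level 25-28 × Category B = 172-192 weeks.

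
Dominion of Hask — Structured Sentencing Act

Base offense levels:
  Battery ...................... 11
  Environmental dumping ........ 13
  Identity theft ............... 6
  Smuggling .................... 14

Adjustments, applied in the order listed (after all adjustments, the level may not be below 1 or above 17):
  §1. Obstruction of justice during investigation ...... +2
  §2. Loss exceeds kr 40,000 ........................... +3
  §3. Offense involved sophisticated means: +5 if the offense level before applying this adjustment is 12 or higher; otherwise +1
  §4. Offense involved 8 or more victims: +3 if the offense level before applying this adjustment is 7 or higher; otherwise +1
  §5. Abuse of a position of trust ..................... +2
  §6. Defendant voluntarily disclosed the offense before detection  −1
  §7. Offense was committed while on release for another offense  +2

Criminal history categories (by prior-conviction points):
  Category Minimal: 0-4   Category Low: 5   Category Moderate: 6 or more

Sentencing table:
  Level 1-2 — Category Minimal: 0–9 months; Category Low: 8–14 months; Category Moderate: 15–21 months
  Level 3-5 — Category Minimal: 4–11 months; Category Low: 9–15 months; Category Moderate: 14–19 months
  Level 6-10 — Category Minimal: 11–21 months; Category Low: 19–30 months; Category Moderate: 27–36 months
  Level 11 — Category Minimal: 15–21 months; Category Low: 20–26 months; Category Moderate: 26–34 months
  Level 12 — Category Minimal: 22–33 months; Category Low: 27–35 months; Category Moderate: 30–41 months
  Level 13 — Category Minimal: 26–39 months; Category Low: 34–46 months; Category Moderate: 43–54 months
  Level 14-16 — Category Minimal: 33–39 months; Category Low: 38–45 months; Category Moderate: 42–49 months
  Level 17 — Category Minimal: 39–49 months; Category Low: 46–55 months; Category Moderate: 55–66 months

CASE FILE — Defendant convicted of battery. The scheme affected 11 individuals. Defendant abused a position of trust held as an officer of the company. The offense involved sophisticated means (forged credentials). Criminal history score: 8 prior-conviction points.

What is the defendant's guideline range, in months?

55-66 months

Base offense level for battery: 11.
§3 applies (level before this adjustment is 11 < 12, so +1): 11 + 1 = 12.
§4 applies (level before this adjustment is 12 ≥ 7, so +3): 12 + 3 = 15.
§5 applies: 15 + 2 = 17.
§6 does not apply.
§7 does not apply.
Final offense level: 17.
Criminal history: 8 prior points → Category Moderate (6+).
Level 17 falls in the 17 band.
Grid: Level 17 × Category Moderate = 55-66 months.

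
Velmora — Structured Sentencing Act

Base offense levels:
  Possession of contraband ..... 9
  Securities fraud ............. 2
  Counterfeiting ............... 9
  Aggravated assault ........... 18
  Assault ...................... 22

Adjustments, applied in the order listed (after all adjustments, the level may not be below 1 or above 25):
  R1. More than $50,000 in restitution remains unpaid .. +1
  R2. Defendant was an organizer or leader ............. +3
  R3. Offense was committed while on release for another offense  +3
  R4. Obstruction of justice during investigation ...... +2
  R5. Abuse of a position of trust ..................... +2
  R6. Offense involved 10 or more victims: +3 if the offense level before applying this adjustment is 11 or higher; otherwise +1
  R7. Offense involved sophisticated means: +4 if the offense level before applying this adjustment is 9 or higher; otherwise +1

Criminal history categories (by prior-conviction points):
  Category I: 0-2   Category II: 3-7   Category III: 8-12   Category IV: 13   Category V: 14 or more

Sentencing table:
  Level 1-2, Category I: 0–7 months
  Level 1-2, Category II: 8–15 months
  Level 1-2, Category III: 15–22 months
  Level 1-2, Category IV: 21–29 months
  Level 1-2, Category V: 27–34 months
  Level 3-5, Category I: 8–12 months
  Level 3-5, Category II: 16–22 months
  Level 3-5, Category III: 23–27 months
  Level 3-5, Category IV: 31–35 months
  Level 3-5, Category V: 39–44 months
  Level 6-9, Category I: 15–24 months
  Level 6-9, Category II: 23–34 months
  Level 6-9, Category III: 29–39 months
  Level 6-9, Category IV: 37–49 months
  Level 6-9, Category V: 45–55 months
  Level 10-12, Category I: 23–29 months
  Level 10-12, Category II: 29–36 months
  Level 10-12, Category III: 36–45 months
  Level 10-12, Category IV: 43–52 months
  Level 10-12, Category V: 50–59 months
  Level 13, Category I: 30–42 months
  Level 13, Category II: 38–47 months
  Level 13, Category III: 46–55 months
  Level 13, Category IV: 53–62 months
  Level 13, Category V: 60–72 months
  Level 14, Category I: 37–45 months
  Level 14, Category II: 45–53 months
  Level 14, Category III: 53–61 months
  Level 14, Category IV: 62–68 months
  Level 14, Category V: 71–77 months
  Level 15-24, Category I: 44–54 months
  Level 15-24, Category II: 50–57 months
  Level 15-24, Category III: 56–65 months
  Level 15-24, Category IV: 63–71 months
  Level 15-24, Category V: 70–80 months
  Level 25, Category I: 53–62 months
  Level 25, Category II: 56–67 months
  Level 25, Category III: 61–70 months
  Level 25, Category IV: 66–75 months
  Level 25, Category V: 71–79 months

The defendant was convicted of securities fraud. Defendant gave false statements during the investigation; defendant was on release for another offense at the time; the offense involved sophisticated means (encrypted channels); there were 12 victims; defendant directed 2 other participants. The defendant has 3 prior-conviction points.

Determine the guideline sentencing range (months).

Base offense level for securities fraud: 2.
R1 does not apply.
R2 applies: 2 + 3 = 5.
R3 applies: 5 + 3 = 8.
R4 applies: 8 + 2 = 10.
R6 applies (level before this adjustment is 10 < 11, so +1): 10 + 1 = 11.
R7 applies (level before this adjustment is 11 ≥ 9, so +4): 11 + 4 = 15.
Final offense level: 15.
Criminal history: 3 prior points → Category II (3-7).
Level 15 falls in the 15-24 band.
Grid: Level 15-24 × Category II = 50-57 months.

50-57 months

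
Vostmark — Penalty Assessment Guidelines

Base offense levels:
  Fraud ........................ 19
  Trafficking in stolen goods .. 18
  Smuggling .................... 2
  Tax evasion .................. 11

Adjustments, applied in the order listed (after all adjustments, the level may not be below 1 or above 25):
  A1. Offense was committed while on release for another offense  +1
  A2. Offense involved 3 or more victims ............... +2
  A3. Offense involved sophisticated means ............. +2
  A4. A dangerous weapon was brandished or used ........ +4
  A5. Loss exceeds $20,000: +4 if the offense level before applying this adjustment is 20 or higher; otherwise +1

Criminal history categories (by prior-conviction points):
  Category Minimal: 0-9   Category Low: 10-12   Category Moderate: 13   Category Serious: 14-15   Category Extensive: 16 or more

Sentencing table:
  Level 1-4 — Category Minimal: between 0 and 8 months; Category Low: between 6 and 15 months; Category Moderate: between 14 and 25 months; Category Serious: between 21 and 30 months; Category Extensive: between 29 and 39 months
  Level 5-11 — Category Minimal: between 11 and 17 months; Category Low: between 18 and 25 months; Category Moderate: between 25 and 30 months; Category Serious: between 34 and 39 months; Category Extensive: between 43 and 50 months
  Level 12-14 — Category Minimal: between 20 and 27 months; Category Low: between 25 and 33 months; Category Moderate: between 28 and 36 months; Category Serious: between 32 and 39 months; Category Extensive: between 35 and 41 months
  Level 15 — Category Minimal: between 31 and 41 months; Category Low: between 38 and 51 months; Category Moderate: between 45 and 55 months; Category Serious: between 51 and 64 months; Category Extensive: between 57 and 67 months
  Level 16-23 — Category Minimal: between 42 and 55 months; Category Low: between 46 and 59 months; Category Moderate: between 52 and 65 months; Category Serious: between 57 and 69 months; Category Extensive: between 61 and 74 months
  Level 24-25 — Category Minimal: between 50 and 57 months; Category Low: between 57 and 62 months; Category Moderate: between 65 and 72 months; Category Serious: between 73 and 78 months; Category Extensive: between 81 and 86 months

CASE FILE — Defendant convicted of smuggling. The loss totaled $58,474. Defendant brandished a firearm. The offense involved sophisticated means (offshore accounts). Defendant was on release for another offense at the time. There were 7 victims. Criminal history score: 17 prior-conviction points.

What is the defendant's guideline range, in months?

35-41 months

Base offense level for smuggling: 2.
A1 applies: 2 + 1 = 3.
A2 applies: 3 + 2 = 5.
A3 applies: 5 + 2 = 7.
A4 applies: 7 + 4 = 11.
A5 applies (level before this adjustment is 11 < 20, so +1): 11 + 1 = 12.
Final offense level: 12.
Criminal history: 17 prior points → Category Extensive (16+).
Level 12 falls in the 12-14 band.
Grid: Level 12-14 × Category Extensive = 35-41 months.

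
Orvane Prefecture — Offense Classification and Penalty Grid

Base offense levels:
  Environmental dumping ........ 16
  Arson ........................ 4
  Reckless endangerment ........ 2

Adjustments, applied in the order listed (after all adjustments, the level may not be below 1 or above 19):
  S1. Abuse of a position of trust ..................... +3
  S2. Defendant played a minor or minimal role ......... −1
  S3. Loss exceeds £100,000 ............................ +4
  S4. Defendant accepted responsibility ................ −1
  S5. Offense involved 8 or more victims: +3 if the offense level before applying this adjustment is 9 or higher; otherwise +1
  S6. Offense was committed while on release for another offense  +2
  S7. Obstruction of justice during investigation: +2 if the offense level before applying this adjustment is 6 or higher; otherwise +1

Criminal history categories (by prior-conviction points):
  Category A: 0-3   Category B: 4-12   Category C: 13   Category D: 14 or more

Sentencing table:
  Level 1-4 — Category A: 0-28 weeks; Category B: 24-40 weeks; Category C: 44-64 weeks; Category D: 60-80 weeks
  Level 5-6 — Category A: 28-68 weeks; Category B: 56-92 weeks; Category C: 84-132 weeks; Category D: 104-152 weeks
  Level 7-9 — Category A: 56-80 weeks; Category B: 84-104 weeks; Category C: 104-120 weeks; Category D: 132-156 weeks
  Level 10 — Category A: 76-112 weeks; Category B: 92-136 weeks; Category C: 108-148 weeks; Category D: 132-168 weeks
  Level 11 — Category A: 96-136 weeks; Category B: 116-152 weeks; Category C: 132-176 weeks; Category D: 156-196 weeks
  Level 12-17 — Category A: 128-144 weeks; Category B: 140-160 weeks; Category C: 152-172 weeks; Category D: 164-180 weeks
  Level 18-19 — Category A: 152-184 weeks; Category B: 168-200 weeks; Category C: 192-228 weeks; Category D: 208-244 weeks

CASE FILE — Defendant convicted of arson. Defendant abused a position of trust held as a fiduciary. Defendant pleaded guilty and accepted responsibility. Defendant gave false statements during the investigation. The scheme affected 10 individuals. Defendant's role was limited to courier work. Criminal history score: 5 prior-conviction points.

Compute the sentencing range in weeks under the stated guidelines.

84-104 weeks

Base offense level for arson: 4.
S1 applies: 4 + 3 = 7.
S2 applies: 7 − 1 = 6.
S3 does not apply.
S4 applies: 6 − 1 = 5.
S5 applies (level before this adjustment is 5 < 9, so +1): 5 + 1 = 6.
S7 applies (level before this adjustment is 6 ≥ 6, so +2): 6 + 2 = 8.
Final offense level: 8.
Criminal history: 5 prior points → Category B (4-12).
Level 8 falls in the 7-9 band.
Grid: Level 7-9 × Category B = 84-104 weeks.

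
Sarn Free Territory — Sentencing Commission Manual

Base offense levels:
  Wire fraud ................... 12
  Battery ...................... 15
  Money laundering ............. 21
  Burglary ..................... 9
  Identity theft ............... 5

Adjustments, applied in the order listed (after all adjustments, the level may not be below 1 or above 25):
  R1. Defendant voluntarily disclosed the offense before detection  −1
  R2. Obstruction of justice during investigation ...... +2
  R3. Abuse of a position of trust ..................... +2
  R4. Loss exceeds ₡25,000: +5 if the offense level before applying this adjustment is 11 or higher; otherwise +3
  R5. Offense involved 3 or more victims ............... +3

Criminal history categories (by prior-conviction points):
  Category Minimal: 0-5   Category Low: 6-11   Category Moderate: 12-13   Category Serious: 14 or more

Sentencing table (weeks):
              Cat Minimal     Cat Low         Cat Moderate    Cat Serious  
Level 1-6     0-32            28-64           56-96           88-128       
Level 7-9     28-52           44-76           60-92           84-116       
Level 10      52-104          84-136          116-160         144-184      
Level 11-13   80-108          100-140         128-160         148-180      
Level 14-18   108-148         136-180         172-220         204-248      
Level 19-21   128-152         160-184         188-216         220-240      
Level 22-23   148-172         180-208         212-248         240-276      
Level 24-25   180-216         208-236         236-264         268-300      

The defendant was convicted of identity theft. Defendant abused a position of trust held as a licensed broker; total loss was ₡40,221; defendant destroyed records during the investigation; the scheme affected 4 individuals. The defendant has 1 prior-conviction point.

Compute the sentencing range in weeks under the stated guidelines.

108-148 weeks

Base offense level for identity theft: 5.
R1 does not apply.
R2 applies: 5 + 2 = 7.
R3 applies: 7 + 2 = 9.
R4 applies (level before this adjustment is 9 < 11, so +3): 9 + 3 = 12.
R5 applies: 12 + 3 = 15.
Final offense level: 15.
Criminal history: 1 prior point → Category Minimal (0-5).
Level 15 falls in the 14-18 band.
Grid: Level 14-18 × Category Minimal = 108-148 weeks.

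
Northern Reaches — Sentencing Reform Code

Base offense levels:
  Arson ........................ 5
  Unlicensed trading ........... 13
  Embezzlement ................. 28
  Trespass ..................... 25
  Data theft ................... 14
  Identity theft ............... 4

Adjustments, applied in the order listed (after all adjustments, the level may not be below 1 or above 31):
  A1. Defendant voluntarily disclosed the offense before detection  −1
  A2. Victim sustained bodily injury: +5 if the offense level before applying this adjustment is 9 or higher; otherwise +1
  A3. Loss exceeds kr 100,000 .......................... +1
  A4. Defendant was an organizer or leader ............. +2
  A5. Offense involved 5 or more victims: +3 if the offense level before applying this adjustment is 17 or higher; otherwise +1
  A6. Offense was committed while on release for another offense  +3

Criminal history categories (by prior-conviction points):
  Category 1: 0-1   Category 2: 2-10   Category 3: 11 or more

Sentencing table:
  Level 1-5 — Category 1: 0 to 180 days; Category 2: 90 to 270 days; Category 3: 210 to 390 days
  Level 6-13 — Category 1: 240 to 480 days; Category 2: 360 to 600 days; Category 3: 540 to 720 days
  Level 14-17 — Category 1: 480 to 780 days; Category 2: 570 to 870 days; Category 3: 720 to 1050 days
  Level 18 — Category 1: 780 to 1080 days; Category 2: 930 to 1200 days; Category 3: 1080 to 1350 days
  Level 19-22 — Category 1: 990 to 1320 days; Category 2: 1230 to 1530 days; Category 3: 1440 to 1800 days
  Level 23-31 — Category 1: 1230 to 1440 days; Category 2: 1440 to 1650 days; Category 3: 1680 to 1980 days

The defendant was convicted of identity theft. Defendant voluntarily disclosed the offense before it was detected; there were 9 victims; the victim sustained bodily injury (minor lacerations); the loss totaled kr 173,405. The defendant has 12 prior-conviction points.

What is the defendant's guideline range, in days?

Base offense level for identity theft: 4.
A1 applies: 4 − 1 = 3.
A2 applies (level before this adjustment is 3 < 9, so +1): 3 + 1 = 4.
A3 applies: 4 + 1 = 5.
A4 does not apply.
A5 applies (level before this adjustment is 5 < 17, so +1): 5 + 1 = 6.
Final offense level: 6.
Criminal history: 12 prior points → Category 3 (11+).
Level 6 falls in the 6-13 band.
Grid: Level 6-13 × Category 3 = 540-720 days.

540-720 days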